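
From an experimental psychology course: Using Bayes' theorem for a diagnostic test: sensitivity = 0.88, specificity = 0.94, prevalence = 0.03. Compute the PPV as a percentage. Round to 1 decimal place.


PPV = (sens * prev) / (sens * prev + (1-spec) * (1-prev))
Numerator = 0.88 * 0.03 = 0.0264
P(positive and no disease) = (1 - spec) * (1 - prev) = (1 - 0.94) * (1 - 0.03) = 0.0582
Denominator = 0.0264 + 0.0582 = 0.0846
PPV = 0.0264 / 0.0846 = 0.312057
As percentage = 31.2


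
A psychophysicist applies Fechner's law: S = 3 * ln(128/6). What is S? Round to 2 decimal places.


S = 3 * ln(128/6)
I/I0 = 21.333333
ln(21.333333) = 3.0603
S = 3 * 3.0603
= 9.18


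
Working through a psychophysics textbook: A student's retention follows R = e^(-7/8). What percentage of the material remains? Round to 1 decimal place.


R = e^(-t/S)
-t/S = -7/8 = -0.875
R = e^(-0.875) = 0.416862
Percentage = 0.416862 * 100
= 41.7


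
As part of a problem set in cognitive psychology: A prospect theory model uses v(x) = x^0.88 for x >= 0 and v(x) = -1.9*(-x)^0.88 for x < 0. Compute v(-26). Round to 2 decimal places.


Since x = -26 < 0, use v(x) = -lambda*(-x)^alpha
(-x) = 26
26^0.88 = 17.5864
v(-26) = -1.9 * 17.5864
= -33.41


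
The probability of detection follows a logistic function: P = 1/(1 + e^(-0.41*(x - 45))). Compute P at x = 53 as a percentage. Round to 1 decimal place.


P(x) = 1/(1 + e^(-0.41*(53 - 45)))
Exponent = -0.41 * 8 = -3.28
e^(-3.28) = 0.037628
P = 1/(1 + 0.037628) = 0.963737
Percentage = 96.4


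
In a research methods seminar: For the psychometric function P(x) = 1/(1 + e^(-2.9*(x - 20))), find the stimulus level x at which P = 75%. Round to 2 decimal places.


At P = 0.75: 0.75 = 1/(1 + e^(-k*(x-x0)))
Solving: e^(-k*(x-x0)) = 1/3
x = x0 + ln(3)/k
ln(3) = 1.0986
x = 20 + 1.0986/2.9
= 20 + 0.3788
= 20.38


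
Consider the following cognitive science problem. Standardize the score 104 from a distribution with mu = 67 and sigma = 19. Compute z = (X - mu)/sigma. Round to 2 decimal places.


z = (X - mu) / sigma
= (104 - 67) / 19
= 37 / 19
= 1.95


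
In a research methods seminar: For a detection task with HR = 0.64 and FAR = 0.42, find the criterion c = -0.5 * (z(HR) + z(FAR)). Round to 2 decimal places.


c = -0.5 * (z(HR) + z(FAR))
z(0.64) = 0.3585
z(0.42) = -0.2019
c = -0.5 * (0.3585 + -0.2019)
= -0.5 * 0.1566
= -0.08


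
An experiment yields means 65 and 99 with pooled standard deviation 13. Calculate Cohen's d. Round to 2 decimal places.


Cohen's d = (M1 - M2) / S_pooled
= (65 - 99) / 13
= -34 / 13
= -2.62


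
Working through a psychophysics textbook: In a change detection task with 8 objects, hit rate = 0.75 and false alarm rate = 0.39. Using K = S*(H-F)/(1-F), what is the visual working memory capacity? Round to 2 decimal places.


K = S * (H - F) / (1 - F)
H - F = 0.36
1 - F = 0.61
K = 8 * 0.36 / 0.61
= 4.72


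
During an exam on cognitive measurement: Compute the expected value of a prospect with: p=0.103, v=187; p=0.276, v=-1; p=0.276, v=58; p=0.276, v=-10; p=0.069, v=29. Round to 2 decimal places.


EU = sum(p_i * v_i)
0.103 * 187 = 19.261
0.276 * -1 = -0.276
0.276 * 58 = 16.008
0.276 * -10 = -2.76
0.069 * 29 = 2.001
EU = 19.261 + -0.276 + 16.008 + -2.76 + 2.001
= 34.23


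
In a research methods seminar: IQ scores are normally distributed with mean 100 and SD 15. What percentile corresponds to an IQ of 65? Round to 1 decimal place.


z = (IQ - mean) / SD
z = (65 - 100) / 15 = -2.3333
Percentile = Phi(-2.3333) * 100
Phi(-2.3333) = 0.009816
= 1.0


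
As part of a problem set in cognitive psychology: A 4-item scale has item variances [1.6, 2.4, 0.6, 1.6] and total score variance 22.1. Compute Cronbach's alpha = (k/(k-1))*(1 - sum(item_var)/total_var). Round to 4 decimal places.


alpha = (k/(k-1)) * (1 - sum(s_i^2)/s_total^2)
sum(item variances) = 6.2
k/(k-1) = 4/3 = 1.333333
1 - 6.2/22.1 = 1 - 0.280543 = 0.719457
alpha = 1.333333 * 0.719457
= 0.9593


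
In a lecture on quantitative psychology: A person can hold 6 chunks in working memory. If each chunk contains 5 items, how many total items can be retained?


Total items = chunks * items_per_chunk
= 6 * 5
= 30


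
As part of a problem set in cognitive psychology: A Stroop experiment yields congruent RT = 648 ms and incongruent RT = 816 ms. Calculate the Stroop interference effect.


Stroop effect = RT(incongruent) - RT(congruent)
= 816 - 648
= 168 ms


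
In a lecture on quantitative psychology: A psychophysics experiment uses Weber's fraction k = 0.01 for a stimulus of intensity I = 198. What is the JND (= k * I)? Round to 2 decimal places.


JND = k * I
JND = 0.01 * 198
= 1.98


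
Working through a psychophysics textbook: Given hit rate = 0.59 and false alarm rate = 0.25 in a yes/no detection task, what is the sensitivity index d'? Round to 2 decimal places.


d' = z(HR) - z(FAR)
z(0.59) = 0.2275
z(0.25) = -0.6745
d' = 0.2275 - -0.6745
= 0.90


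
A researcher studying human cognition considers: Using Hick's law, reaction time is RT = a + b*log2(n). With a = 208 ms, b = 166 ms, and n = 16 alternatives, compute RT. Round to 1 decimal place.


RT = 208 + 166 * log2(16)
log2(16) = 4.0
RT = 208 + 166 * 4.0
= 208 + 664.0
= 872.0 ms


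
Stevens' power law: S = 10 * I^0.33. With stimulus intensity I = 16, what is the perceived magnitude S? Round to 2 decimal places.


S = 10 * 16^0.33
16^0.33 = 2.4967
S = 10 * 2.4967
= 24.97


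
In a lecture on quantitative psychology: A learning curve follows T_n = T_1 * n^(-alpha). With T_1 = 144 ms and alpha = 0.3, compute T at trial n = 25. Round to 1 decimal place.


T_n = 144 * 25^(-0.3)
25^(-0.3) = 0.380731
T_n = 144 * 0.380731
= 54.8 ms


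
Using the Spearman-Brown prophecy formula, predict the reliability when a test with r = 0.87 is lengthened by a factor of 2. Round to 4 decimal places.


r_new = n*r / (1 + (n-1)*r)
Numerator = 2 * 0.87 = 1.74
Denominator = 1 + 1 * 0.87 = 1.87
r_new = 1.74 / 1.87
= 0.9305


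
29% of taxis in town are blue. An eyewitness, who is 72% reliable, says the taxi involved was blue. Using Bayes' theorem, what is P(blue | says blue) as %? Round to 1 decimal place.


P(blue | says blue) = P(says blue | blue)*P(blue) / [P(says blue | blue)*P(blue) + P(says blue | not blue)*P(not blue)]
Numerator = 0.72 * 0.29 = 0.2088
False identification = 0.28 * 0.71 = 0.1988
P = 0.2088 / (0.2088 + 0.1988)
= 0.2088 / 0.4076
As percentage = 51.2


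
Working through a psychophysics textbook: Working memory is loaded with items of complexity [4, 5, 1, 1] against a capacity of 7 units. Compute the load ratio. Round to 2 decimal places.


Total complexity = 4 + 5 + 1 + 1 = 11
Load = total / capacity = 11 / 7
= 1.57


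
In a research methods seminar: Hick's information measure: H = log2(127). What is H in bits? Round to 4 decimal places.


H = log2(n)
H = log2(127)
= 6.9887


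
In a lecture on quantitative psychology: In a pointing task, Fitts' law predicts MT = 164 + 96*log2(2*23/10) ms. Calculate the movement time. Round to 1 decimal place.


MT = 164 + 96 * log2(2*23/10)
2D/W = 4.6
log2(4.6) = 2.2016
MT = 164 + 96 * 2.2016
= 375.4 ms


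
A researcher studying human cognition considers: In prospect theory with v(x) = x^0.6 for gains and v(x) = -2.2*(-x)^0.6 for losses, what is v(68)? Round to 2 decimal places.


Since x = 68 >= 0, use v(x) = x^0.6
68^0.6 = 12.5749
v(68) = 12.57


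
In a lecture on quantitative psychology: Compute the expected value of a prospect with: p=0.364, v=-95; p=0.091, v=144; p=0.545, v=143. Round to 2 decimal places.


EU = sum(p_i * v_i)
0.364 * -95 = -34.58
0.091 * 144 = 13.104
0.545 * 143 = 77.935
EU = -34.58 + 13.104 + 77.935
= 56.46


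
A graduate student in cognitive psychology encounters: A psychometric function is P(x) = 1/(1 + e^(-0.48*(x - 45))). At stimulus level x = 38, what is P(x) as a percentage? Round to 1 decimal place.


P(x) = 1/(1 + e^(-0.48*(38 - 45)))
Exponent = -0.48 * -7 = 3.36
e^(3.36) = 28.789191
P = 1/(1 + 28.789191) = 0.033569
Percentage = 3.4


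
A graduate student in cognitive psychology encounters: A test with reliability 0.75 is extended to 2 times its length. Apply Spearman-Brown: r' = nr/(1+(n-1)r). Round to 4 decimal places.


r_new = n*r / (1 + (n-1)*r)
Numerator = 2 * 0.75 = 1.5
Denominator = 1 + 1 * 0.75 = 1.75
r_new = 1.5 / 1.75
= 0.8571


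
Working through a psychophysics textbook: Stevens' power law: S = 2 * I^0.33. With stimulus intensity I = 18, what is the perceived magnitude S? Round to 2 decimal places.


S = 2 * 18^0.33
18^0.33 = 2.5956
S = 2 * 2.5956
= 5.19


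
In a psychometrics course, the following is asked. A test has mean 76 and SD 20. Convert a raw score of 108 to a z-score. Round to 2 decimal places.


z = (X - mu) / sigma
= (108 - 76) / 20
= 32 / 20
= 1.60


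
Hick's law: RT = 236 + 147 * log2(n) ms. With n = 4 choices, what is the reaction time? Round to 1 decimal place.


RT = 236 + 147 * log2(4)
log2(4) = 2.0
RT = 236 + 147 * 2.0
= 236 + 294.0
= 530.0 ms


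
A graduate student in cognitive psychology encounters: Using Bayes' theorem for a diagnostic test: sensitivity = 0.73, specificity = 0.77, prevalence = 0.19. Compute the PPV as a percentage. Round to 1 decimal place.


PPV = (sens * prev) / (sens * prev + (1-spec) * (1-prev))
Numerator = 0.73 * 0.19 = 0.1387
P(positive and no disease) = (1 - spec) * (1 - prev) = (1 - 0.77) * (1 - 0.19) = 0.1863
Denominator = 0.1387 + 0.1863 = 0.325
PPV = 0.1387 / 0.325 = 0.426769
As percentage = 42.7


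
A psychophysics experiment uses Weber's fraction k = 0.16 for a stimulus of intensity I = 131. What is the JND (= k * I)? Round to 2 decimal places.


JND = k * I
JND = 0.16 * 131
= 20.96


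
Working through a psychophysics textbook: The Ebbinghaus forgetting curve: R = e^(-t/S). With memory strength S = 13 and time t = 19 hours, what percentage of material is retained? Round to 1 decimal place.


R = e^(-t/S)
-t/S = -19/13 = -1.461538
R = e^(-1.461538) = 0.231879
Percentage = 0.231879 * 100
= 23.2


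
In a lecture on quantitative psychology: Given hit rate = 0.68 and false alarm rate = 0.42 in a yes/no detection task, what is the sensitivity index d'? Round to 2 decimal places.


d' = z(HR) - z(FAR)
z(0.68) = 0.4677
z(0.42) = -0.2019
d' = 0.4677 - -0.2019
= 0.67


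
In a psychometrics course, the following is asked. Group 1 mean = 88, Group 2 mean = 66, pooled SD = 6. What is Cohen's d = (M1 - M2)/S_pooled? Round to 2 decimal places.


Cohen's d = (M1 - M2) / S_pooled
= (88 - 66) / 6
= 22 / 6
= 3.67


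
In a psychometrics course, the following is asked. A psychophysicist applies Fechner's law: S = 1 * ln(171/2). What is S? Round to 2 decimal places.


S = 1 * ln(171/2)
I/I0 = 85.5
ln(85.5) = 4.4485
S = 1 * 4.4485
= 4.45


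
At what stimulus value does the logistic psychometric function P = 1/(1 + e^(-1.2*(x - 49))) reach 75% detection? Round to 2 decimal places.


At P = 0.75: 0.75 = 1/(1 + e^(-k*(x-x0)))
Solving: e^(-k*(x-x0)) = 1/3
x = x0 + ln(3)/k
ln(3) = 1.0986
x = 49 + 1.0986/1.2
= 49 + 0.9155
= 49.92


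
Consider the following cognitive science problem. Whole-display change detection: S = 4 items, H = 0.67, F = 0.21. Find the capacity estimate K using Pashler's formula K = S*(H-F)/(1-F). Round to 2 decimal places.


K = S * (H - F) / (1 - F)
H - F = 0.46
1 - F = 0.79
K = 4 * 0.46 / 0.79
= 2.33


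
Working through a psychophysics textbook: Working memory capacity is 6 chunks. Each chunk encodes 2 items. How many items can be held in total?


Total items = chunks * items_per_chunk
= 6 * 2
= 12


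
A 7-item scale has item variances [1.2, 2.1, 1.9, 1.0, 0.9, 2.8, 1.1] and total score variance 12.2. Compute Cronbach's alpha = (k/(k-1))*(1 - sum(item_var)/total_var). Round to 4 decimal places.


alpha = (k/(k-1)) * (1 - sum(s_i^2)/s_total^2)
sum(item variances) = 11.0
k/(k-1) = 7/6 = 1.166667
1 - 11.0/12.2 = 1 - 0.901639 = 0.098361
alpha = 1.166667 * 0.098361
= 0.1148


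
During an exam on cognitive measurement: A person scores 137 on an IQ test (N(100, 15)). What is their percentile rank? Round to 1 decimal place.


z = (IQ - mean) / SD
z = (137 - 100) / 15 = 2.4667
Percentile = Phi(2.4667) * 100
Phi(2.4667) = 0.993182
= 99.3


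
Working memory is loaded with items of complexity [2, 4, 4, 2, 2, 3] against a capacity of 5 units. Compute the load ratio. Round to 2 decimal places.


Total complexity = 2 + 4 + 4 + 2 + 2 + 3 = 17
Load = total / capacity = 17 / 5
= 3.40


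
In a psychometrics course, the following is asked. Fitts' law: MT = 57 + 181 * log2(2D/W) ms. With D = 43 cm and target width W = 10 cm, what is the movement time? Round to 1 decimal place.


MT = 57 + 181 * log2(2*43/10)
2D/W = 8.6
log2(8.6) = 3.1043
MT = 57 + 181 * 3.1043
= 618.9 ms


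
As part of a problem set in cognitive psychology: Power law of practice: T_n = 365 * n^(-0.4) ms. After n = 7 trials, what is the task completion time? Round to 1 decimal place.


T_n = 365 * 7^(-0.4)
7^(-0.4) = 0.459157
T_n = 365 * 0.459157
= 167.6 ms


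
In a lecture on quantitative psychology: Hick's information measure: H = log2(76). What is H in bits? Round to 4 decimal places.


H = log2(n)
H = log2(76)
= 6.2479


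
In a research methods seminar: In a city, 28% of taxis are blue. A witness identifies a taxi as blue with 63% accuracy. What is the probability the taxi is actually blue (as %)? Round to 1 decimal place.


P(blue | says blue) = P(says blue | blue)*P(blue) / [P(says blue | blue)*P(blue) + P(says blue | not blue)*P(not blue)]
Numerator = 0.63 * 0.28 = 0.1764
False identification = 0.37 * 0.72 = 0.2664
P = 0.1764 / (0.1764 + 0.2664)
= 0.1764 / 0.4428
As percentage = 39.8


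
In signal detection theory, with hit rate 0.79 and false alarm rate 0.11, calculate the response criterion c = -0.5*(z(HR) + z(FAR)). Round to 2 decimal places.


c = -0.5 * (z(HR) + z(FAR))
z(0.79) = 0.8064
z(0.11) = -1.2265
c = -0.5 * (0.8064 + -1.2265)
= -0.5 * -0.4201
= 0.21


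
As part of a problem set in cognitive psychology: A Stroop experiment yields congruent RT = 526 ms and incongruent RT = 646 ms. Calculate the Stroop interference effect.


Stroop effect = RT(incongruent) - RT(congruent)
= 646 - 526
= 120 ms


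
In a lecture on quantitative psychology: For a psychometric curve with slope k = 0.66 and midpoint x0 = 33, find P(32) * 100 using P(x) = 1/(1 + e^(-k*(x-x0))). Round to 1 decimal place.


P(x) = 1/(1 + e^(-0.66*(32 - 33)))
Exponent = -0.66 * -1 = 0.66
e^(0.66) = 1.934792
P = 1/(1 + 1.934792) = 0.34074
Percentage = 34.1


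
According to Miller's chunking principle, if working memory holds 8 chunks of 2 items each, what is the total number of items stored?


Total items = chunks * items_per_chunk
= 8 * 2
= 16


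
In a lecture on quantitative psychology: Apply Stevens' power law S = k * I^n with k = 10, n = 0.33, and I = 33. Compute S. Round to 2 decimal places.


S = 10 * 33^0.33
33^0.33 = 3.1704
S = 10 * 3.1704
= 31.70


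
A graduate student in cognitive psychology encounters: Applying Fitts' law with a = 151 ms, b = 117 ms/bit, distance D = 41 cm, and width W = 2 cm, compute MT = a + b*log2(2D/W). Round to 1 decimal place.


MT = 151 + 117 * log2(2*41/2)
2D/W = 41.0
log2(41.0) = 5.3576
MT = 151 + 117 * 5.3576
= 777.8 ms


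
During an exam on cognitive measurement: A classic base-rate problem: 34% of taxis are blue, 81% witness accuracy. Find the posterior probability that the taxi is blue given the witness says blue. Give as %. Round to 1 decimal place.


P(blue | says blue) = P(says blue | blue)*P(blue) / [P(says blue | blue)*P(blue) + P(says blue | not blue)*P(not blue)]
Numerator = 0.81 * 0.34 = 0.2754
False identification = 0.19 * 0.66 = 0.1254
P = 0.2754 / (0.2754 + 0.1254)
= 0.2754 / 0.4008
As percentage = 68.7


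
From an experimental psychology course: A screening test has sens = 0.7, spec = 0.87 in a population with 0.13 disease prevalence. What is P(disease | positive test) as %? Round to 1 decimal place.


PPV = (sens * prev) / (sens * prev + (1-spec) * (1-prev))
Numerator = 0.7 * 0.13 = 0.091
P(positive and no disease) = (1 - spec) * (1 - prev) = (1 - 0.87) * (1 - 0.13) = 0.1131
Denominator = 0.091 + 0.1131 = 0.2041
PPV = 0.091 / 0.2041 = 0.44586
As percentage = 44.6


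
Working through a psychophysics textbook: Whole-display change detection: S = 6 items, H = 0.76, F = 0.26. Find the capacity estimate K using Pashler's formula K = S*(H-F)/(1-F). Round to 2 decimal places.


K = S * (H - F) / (1 - F)
H - F = 0.5
1 - F = 0.74
K = 6 * 0.5 / 0.74
= 4.05


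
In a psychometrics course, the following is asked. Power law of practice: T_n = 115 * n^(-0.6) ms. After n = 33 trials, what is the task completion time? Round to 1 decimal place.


T_n = 115 * 33^(-0.6)
33^(-0.6) = 0.122713
T_n = 115 * 0.122713
= 14.1 ms


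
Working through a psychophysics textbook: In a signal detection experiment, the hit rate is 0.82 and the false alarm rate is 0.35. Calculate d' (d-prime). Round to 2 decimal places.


d' = z(HR) - z(FAR)
z(0.82) = 0.9154
z(0.35) = -0.3853
d' = 0.9154 - -0.3853
= 1.30


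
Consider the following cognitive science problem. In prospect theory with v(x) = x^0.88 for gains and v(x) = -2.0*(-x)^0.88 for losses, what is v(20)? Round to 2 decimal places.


Since x = 20 >= 0, use v(x) = x^0.88
20^0.88 = 13.9607
v(20) = 13.96


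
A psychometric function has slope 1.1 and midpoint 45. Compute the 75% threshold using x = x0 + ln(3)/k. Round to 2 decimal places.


At P = 0.75: 0.75 = 1/(1 + e^(-k*(x-x0)))
Solving: e^(-k*(x-x0)) = 1/3
x = x0 + ln(3)/k
ln(3) = 1.0986
x = 45 + 1.0986/1.1
= 45 + 0.9987
= 46.00


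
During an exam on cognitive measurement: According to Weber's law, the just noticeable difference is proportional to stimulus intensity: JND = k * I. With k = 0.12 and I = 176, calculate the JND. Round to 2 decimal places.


JND = k * I
JND = 0.12 * 176
= 21.12


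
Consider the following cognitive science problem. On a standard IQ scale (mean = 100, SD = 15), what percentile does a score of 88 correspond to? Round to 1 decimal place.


z = (IQ - mean) / SD
z = (88 - 100) / 15 = -0.8
Percentile = Phi(-0.8) * 100
Phi(-0.8) = 0.211855
= 21.2


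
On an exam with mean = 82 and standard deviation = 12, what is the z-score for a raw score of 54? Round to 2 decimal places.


z = (X - mu) / sigma
= (54 - 82) / 12
= -28 / 12
= -2.33


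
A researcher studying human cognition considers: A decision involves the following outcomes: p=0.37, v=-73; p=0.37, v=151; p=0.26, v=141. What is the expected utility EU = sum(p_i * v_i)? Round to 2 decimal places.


EU = sum(p_i * v_i)
0.37 * -73 = -27.01
0.37 * 151 = 55.87
0.26 * 141 = 36.66
EU = -27.01 + 55.87 + 36.66
= 65.52


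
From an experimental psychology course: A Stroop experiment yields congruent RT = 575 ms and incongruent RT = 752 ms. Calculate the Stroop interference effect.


Stroop effect = RT(incongruent) - RT(congruent)
= 752 - 575
= 177 ms


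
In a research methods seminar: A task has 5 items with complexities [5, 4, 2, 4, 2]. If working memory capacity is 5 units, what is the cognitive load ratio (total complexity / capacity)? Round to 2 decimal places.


Total complexity = 5 + 4 + 2 + 4 + 2 = 17
Load = total / capacity = 17 / 5
= 3.40


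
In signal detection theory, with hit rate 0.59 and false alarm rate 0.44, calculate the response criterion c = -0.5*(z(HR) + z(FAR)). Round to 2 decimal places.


c = -0.5 * (z(HR) + z(FAR))
z(0.59) = 0.2275
z(0.44) = -0.151
c = -0.5 * (0.2275 + -0.151)
= -0.5 * 0.0765
= -0.04


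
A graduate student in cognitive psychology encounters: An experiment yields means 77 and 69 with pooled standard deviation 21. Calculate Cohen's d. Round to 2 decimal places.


Cohen's d = (M1 - M2) / S_pooled
= (77 - 69) / 21
= 8 / 21
= 0.38


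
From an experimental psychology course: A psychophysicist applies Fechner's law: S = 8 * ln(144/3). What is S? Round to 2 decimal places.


S = 8 * ln(144/3)
I/I0 = 48.0
ln(48.0) = 3.8712
S = 8 * 3.8712
= 30.97


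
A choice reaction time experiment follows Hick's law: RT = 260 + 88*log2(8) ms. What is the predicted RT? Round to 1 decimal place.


RT = 260 + 88 * log2(8)
log2(8) = 3.0
RT = 260 + 88 * 3.0
= 260 + 264.0
= 524.0 ms


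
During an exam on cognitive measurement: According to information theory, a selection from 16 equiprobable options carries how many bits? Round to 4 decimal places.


H = log2(n)
H = log2(16)
= 4.0000


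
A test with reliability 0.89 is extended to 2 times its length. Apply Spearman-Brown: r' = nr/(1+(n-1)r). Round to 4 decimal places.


r_new = n*r / (1 + (n-1)*r)
Numerator = 2 * 0.89 = 1.78
Denominator = 1 + 1 * 0.89 = 1.89
r_new = 1.78 / 1.89
= 0.9418


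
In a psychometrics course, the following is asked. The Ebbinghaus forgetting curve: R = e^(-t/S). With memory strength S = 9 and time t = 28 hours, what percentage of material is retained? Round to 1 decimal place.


R = e^(-t/S)
-t/S = -28/9 = -3.111111
R = e^(-3.111111) = 0.044551
Percentage = 0.044551 * 100
= 4.5


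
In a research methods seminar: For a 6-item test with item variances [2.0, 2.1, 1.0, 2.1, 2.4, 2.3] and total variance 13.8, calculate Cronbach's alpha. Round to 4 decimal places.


alpha = (k/(k-1)) * (1 - sum(s_i^2)/s_total^2)
sum(item variances) = 11.9
k/(k-1) = 6/5 = 1.2
1 - 11.9/13.8 = 1 - 0.862319 = 0.137681
alpha = 1.2 * 0.137681
= 0.1652


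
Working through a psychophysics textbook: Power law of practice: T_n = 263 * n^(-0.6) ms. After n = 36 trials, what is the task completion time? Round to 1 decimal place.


T_n = 263 * 36^(-0.6)
36^(-0.6) = 0.116471
T_n = 263 * 0.116471
= 30.6 ms


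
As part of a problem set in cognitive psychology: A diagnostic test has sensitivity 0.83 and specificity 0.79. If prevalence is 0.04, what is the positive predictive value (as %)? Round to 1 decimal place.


PPV = (sens * prev) / (sens * prev + (1-spec) * (1-prev))
Numerator = 0.83 * 0.04 = 0.0332
P(positive and no disease) = (1 - spec) * (1 - prev) = (1 - 0.79) * (1 - 0.04) = 0.2016
Denominator = 0.0332 + 0.2016 = 0.2348
PPV = 0.0332 / 0.2348 = 0.141397
As percentage = 14.1


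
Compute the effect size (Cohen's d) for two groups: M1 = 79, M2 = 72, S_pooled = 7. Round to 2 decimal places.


Cohen's d = (M1 - M2) / S_pooled
= (79 - 72) / 7
= 7 / 7
= 1.00


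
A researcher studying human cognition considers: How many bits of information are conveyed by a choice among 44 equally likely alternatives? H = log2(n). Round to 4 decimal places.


H = log2(n)
H = log2(44)
= 5.4594


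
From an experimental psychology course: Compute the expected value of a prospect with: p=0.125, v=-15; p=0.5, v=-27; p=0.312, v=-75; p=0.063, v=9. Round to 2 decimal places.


EU = sum(p_i * v_i)
0.125 * -15 = -1.875
0.5 * -27 = -13.5
0.312 * -75 = -23.4
0.063 * 9 = 0.567
EU = -1.875 + -13.5 + -23.4 + 0.567
= -38.21


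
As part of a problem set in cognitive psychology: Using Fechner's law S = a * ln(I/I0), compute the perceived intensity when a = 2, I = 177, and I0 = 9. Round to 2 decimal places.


S = 2 * ln(177/9)
I/I0 = 19.666667
ln(19.666667) = 2.9789
S = 2 * 2.9789
= 5.96


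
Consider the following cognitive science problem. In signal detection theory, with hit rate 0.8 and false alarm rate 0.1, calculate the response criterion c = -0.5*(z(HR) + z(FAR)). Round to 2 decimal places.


c = -0.5 * (z(HR) + z(FAR))
z(0.8) = 0.8416
z(0.1) = -1.2816
c = -0.5 * (0.8416 + -1.2816)
= -0.5 * -0.44
= 0.22


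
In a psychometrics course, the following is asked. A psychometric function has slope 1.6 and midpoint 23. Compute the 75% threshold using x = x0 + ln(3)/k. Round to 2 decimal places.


At P = 0.75: 0.75 = 1/(1 + e^(-k*(x-x0)))
Solving: e^(-k*(x-x0)) = 1/3
x = x0 + ln(3)/k
ln(3) = 1.0986
x = 23 + 1.0986/1.6
= 23 + 0.6866
= 23.69


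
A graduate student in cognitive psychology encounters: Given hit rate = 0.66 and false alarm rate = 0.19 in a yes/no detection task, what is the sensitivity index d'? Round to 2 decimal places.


d' = z(HR) - z(FAR)
z(0.66) = 0.4125
z(0.19) = -0.8779
d' = 0.4125 - -0.8779
= 1.29


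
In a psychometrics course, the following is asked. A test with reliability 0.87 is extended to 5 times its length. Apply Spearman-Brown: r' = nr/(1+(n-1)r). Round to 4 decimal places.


r_new = n*r / (1 + (n-1)*r)
Numerator = 5 * 0.87 = 4.35
Denominator = 1 + 4 * 0.87 = 4.48
r_new = 4.35 / 4.48
= 0.9710


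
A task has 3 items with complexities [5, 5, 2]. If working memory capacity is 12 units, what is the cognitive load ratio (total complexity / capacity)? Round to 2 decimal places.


Total complexity = 5 + 5 + 2 = 12
Load = total / capacity = 12 / 12
= 1.00


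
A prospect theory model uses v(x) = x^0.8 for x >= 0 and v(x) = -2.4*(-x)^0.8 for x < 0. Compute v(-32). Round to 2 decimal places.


Since x = -32 < 0, use v(x) = -lambda*(-x)^alpha
(-x) = 32
32^0.8 = 16.0
v(-32) = -2.4 * 16.0
= -38.40


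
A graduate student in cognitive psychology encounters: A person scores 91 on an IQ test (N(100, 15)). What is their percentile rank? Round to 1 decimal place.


z = (IQ - mean) / SD
z = (91 - 100) / 15 = -0.6
Percentile = Phi(-0.6) * 100
Phi(-0.6) = 0.274253
= 27.4


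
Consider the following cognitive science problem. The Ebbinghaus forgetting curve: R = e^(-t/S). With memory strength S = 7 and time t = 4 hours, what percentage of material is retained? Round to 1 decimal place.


R = e^(-t/S)
-t/S = -4/7 = -0.571429
R = e^(-0.571429) = 0.564718
Percentage = 0.564718 * 100
= 56.5


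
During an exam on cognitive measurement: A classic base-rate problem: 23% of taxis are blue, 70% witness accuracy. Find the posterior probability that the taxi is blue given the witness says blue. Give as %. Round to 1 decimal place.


P(blue | says blue) = P(says blue | blue)*P(blue) / [P(says blue | blue)*P(blue) + P(says blue | not blue)*P(not blue)]
Numerator = 0.7 * 0.23 = 0.161
False identification = 0.3 * 0.77 = 0.231
P = 0.161 / (0.161 + 0.231)
= 0.161 / 0.392
As percentage = 41.1


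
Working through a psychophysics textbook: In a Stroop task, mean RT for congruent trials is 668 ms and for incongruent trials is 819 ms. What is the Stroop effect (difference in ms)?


Stroop effect = RT(incongruent) - RT(congruent)
= 819 - 668
= 151 ms


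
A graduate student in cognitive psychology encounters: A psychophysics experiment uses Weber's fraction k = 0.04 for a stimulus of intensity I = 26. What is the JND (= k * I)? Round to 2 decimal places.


JND = k * I
JND = 0.04 * 26
= 1.04


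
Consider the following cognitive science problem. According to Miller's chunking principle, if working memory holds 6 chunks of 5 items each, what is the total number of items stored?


Total items = chunks * items_per_chunk
= 6 * 5
= 30


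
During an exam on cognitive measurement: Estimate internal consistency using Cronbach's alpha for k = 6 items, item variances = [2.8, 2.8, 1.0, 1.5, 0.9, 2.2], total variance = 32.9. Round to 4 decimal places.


alpha = (k/(k-1)) * (1 - sum(s_i^2)/s_total^2)
sum(item variances) = 11.2
k/(k-1) = 6/5 = 1.2
1 - 11.2/32.9 = 1 - 0.340426 = 0.659574
alpha = 1.2 * 0.659574
= 0.7915


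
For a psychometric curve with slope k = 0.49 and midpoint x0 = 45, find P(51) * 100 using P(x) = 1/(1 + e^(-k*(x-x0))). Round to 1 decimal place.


P(x) = 1/(1 + e^(-0.49*(51 - 45)))
Exponent = -0.49 * 6 = -2.94
e^(-2.94) = 0.052866
P = 1/(1 + 0.052866) = 0.949788
Percentage = 95.0


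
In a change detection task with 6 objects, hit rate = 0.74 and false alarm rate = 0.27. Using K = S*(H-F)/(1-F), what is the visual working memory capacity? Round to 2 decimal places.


K = S * (H - F) / (1 - F)
H - F = 0.47
1 - F = 0.73
K = 6 * 0.47 / 0.73
= 3.86


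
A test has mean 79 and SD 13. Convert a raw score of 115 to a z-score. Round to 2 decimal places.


z = (X - mu) / sigma
= (115 - 79) / 13
= 36 / 13
= 2.77


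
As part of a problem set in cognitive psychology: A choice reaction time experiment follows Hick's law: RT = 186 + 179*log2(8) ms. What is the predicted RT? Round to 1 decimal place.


RT = 186 + 179 * log2(8)
log2(8) = 3.0
RT = 186 + 179 * 3.0
= 186 + 537.0
= 723.0 ms


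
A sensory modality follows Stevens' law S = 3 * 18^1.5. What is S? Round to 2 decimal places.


S = 3 * 18^1.5
18^1.5 = 76.3675
S = 3 * 76.3675
= 229.10


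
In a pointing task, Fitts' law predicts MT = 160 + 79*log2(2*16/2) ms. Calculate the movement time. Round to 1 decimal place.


MT = 160 + 79 * log2(2*16/2)
2D/W = 16.0
log2(16.0) = 4.0
MT = 160 + 79 * 4.0
= 476.0 ms


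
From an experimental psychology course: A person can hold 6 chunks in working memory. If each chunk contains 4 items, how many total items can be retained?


Total items = chunks * items_per_chunk
= 6 * 4
= 24


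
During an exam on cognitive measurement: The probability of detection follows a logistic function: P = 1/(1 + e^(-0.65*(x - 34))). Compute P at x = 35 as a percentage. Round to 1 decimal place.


P(x) = 1/(1 + e^(-0.65*(35 - 34)))
Exponent = -0.65 * 1 = -0.65
e^(-0.65) = 0.522046
P = 1/(1 + 0.522046) = 0.65701
Percentage = 65.7


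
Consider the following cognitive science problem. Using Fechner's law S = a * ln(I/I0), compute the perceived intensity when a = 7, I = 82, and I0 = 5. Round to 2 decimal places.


S = 7 * ln(82/5)
I/I0 = 16.4
ln(16.4) = 2.7973
S = 7 * 2.7973
= 19.58


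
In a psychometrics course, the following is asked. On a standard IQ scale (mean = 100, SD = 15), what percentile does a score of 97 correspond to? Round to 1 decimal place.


z = (IQ - mean) / SD
z = (97 - 100) / 15 = -0.2
Percentile = Phi(-0.2) * 100
Phi(-0.2) = 0.42074
= 42.1


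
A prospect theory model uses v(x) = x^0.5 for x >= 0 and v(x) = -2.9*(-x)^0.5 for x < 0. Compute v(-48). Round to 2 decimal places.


Since x = -48 < 0, use v(x) = -lambda*(-x)^alpha
(-x) = 48
48^0.5 = 6.9282
v(-48) = -2.9 * 6.9282
= -20.09


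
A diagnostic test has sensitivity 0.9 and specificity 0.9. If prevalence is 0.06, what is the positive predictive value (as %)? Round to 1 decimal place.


PPV = (sens * prev) / (sens * prev + (1-spec) * (1-prev))
Numerator = 0.9 * 0.06 = 0.054
P(positive and no disease) = (1 - spec) * (1 - prev) = (1 - 0.9) * (1 - 0.06) = 0.094
Denominator = 0.054 + 0.094 = 0.148
PPV = 0.054 / 0.148 = 0.364865
As percentage = 36.5


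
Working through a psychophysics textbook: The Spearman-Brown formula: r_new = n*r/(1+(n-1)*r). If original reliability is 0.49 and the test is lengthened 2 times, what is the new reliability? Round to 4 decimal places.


r_new = n*r / (1 + (n-1)*r)
Numerator = 2 * 0.49 = 0.98
Denominator = 1 + 1 * 0.49 = 1.49
r_new = 0.98 / 1.49
= 0.6577


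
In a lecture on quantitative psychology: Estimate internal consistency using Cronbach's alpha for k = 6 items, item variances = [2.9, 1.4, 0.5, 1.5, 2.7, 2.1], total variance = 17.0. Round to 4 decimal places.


alpha = (k/(k-1)) * (1 - sum(s_i^2)/s_total^2)
sum(item variances) = 11.1
k/(k-1) = 6/5 = 1.2
1 - 11.1/17.0 = 1 - 0.652941 = 0.347059
alpha = 1.2 * 0.347059
= 0.4165


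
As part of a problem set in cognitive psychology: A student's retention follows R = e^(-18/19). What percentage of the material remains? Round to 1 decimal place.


R = e^(-t/S)
-t/S = -18/19 = -0.947368
R = e^(-0.947368) = 0.38776
Percentage = 0.38776 * 100
= 38.8


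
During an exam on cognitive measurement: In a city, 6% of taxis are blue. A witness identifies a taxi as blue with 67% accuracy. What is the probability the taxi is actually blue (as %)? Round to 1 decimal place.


P(blue | says blue) = P(says blue | blue)*P(blue) / [P(says blue | blue)*P(blue) + P(says blue | not blue)*P(not blue)]
Numerator = 0.67 * 0.06 = 0.0402
False identification = 0.33 * 0.94 = 0.3102
P = 0.0402 / (0.0402 + 0.3102)
= 0.0402 / 0.3504
As percentage = 11.5


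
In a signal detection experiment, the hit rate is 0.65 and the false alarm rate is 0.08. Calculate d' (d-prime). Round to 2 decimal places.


d' = z(HR) - z(FAR)
z(0.65) = 0.3853
z(0.08) = -1.4051
d' = 0.3853 - -1.4051
= 1.79


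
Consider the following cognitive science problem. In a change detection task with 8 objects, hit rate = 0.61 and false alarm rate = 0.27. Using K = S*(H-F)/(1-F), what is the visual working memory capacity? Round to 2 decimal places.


K = S * (H - F) / (1 - F)
H - F = 0.34
1 - F = 0.73
K = 8 * 0.34 / 0.73
= 3.73


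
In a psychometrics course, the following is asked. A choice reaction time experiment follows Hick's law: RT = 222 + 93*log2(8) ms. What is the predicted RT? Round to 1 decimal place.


RT = 222 + 93 * log2(8)
log2(8) = 3.0
RT = 222 + 93 * 3.0
= 222 + 279.0
= 501.0 ms


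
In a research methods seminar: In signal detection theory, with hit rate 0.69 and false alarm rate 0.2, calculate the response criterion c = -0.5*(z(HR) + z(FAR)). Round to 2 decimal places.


c = -0.5 * (z(HR) + z(FAR))
z(0.69) = 0.4959
z(0.2) = -0.8416
c = -0.5 * (0.4959 + -0.8416)
= -0.5 * -0.3457
= 0.17


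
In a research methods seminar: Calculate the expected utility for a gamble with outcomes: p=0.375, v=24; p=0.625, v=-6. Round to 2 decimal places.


EU = sum(p_i * v_i)
0.375 * 24 = 9.0
0.625 * -6 = -3.75
EU = 9.0 + -3.75
= 5.25


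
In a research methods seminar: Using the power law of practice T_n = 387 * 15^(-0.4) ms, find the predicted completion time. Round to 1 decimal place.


T_n = 387 * 15^(-0.4)
15^(-0.4) = 0.338504
T_n = 387 * 0.338504
= 131.0 ms


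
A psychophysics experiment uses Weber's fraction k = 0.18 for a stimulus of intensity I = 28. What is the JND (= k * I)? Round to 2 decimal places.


JND = k * I
JND = 0.18 * 28
= 5.04


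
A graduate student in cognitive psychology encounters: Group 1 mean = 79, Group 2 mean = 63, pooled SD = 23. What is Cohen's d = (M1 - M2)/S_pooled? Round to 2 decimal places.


Cohen's d = (M1 - M2) / S_pooled
= (79 - 63) / 23
= 16 / 23
= 0.70


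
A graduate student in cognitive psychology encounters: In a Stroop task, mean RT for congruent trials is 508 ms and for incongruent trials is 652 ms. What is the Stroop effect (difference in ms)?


Stroop effect = RT(incongruent) - RT(congruent)
= 652 - 508
= 144 ms


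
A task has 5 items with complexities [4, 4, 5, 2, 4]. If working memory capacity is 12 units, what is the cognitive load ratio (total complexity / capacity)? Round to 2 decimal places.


Total complexity = 4 + 4 + 5 + 2 + 4 = 19
Load = total / capacity = 19 / 12
= 1.58


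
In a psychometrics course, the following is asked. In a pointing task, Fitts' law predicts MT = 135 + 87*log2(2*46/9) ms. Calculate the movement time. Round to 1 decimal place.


MT = 135 + 87 * log2(2*46/9)
2D/W = 10.222222
log2(10.222222) = 3.3536
MT = 135 + 87 * 3.3536
= 426.8 ms


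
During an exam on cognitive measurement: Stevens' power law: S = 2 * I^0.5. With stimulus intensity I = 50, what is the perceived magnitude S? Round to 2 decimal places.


S = 2 * 50^0.5
50^0.5 = 7.0711
S = 2 * 7.0711
= 14.14


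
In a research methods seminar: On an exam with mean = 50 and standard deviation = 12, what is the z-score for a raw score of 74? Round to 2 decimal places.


z = (X - mu) / sigma
= (74 - 50) / 12
= 24 / 12
= 2.00


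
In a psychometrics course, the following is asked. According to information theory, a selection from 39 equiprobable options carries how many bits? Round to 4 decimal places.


H = log2(n)
H = log2(39)
= 5.2854


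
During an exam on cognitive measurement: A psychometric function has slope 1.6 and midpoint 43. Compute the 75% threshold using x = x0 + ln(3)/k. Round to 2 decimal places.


At P = 0.75: 0.75 = 1/(1 + e^(-k*(x-x0)))
Solving: e^(-k*(x-x0)) = 1/3
x = x0 + ln(3)/k
ln(3) = 1.0986
x = 43 + 1.0986/1.6
= 43 + 0.6866
= 43.69


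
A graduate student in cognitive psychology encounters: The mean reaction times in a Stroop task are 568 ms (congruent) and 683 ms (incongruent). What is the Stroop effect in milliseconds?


Stroop effect = RT(incongruent) - RT(congruent)
= 683 - 568
= 115 ms


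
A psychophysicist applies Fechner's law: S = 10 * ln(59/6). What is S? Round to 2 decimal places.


S = 10 * ln(59/6)
I/I0 = 9.833333
ln(9.833333) = 2.2858
S = 10 * 2.2858
= 22.86


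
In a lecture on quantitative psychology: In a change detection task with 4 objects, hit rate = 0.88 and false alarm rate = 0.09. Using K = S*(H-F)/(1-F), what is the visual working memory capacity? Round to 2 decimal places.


K = S * (H - F) / (1 - F)
H - F = 0.79
1 - F = 0.91
K = 4 * 0.79 / 0.91
= 3.47


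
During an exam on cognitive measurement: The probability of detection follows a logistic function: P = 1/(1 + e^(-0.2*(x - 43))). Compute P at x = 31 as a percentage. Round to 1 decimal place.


P(x) = 1/(1 + e^(-0.2*(31 - 43)))
Exponent = -0.2 * -12 = 2.4
e^(2.4) = 11.023176
P = 1/(1 + 11.023176) = 0.083173
Percentage = 8.3


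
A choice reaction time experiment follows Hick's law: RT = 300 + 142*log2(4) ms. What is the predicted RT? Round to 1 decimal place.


RT = 300 + 142 * log2(4)
log2(4) = 2.0
RT = 300 + 142 * 2.0
= 300 + 284.0
= 584.0 ms


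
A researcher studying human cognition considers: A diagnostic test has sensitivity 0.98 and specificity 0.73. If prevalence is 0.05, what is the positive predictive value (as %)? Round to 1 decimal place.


PPV = (sens * prev) / (sens * prev + (1-spec) * (1-prev))
Numerator = 0.98 * 0.05 = 0.049
P(positive and no disease) = (1 - spec) * (1 - prev) = (1 - 0.73) * (1 - 0.05) = 0.2565
Denominator = 0.049 + 0.2565 = 0.3055
PPV = 0.049 / 0.3055 = 0.160393
As percentage = 16.0


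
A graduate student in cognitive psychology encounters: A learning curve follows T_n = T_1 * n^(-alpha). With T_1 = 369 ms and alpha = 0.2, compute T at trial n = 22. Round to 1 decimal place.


T_n = 369 * 22^(-0.2)
22^(-0.2) = 0.538909
T_n = 369 * 0.538909
= 198.9 ms


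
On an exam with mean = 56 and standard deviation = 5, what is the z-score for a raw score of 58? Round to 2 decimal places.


z = (X - mu) / sigma
= (58 - 56) / 5
= 2 / 5
= 0.40


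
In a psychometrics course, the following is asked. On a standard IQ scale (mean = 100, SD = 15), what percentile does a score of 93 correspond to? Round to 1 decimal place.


z = (IQ - mean) / SD
z = (93 - 100) / 15 = -0.4667
Percentile = Phi(-0.4667) * 100
Phi(-0.4667) = 0.320357
= 32.0


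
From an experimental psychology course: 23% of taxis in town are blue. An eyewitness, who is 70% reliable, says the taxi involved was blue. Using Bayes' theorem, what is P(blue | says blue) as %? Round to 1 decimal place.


P(blue | says blue) = P(says blue | blue)*P(blue) / [P(says blue | blue)*P(blue) + P(says blue | not blue)*P(not blue)]
Numerator = 0.7 * 0.23 = 0.161
False identification = 0.3 * 0.77 = 0.231
P = 0.161 / (0.161 + 0.231)
= 0.161 / 0.392
As percentage = 41.1


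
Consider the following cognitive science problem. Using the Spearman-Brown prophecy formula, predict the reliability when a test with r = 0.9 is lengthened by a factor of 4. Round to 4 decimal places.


r_new = n*r / (1 + (n-1)*r)
Numerator = 4 * 0.9 = 3.6
Denominator = 1 + 3 * 0.9 = 3.7
r_new = 3.6 / 3.7
= 0.9730


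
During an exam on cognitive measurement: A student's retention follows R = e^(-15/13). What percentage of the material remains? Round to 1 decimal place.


R = e^(-t/S)
-t/S = -15/13 = -1.153846
R = e^(-1.153846) = 0.315421
Percentage = 0.315421 * 100
= 31.5


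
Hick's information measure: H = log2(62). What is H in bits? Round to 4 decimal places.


H = log2(n)
H = log2(62)
= 5.9542


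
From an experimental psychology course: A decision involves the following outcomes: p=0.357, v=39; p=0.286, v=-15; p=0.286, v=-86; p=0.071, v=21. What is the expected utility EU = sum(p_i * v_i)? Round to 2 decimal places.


EU = sum(p_i * v_i)
0.357 * 39 = 13.923
0.286 * -15 = -4.29
0.286 * -86 = -24.596
0.071 * 21 = 1.491
EU = 13.923 + -4.29 + -24.596 + 1.491
= -13.47
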